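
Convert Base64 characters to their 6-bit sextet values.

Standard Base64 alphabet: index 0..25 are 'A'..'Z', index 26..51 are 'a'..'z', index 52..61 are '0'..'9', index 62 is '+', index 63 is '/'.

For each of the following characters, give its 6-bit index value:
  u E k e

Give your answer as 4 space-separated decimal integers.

'u': a..z range, 26 + ord('u') − ord('a') = 46
'E': A..Z range, ord('E') − ord('A') = 4
'k': a..z range, 26 + ord('k') − ord('a') = 36
'e': a..z range, 26 + ord('e') − ord('a') = 30

Answer: 46 4 36 30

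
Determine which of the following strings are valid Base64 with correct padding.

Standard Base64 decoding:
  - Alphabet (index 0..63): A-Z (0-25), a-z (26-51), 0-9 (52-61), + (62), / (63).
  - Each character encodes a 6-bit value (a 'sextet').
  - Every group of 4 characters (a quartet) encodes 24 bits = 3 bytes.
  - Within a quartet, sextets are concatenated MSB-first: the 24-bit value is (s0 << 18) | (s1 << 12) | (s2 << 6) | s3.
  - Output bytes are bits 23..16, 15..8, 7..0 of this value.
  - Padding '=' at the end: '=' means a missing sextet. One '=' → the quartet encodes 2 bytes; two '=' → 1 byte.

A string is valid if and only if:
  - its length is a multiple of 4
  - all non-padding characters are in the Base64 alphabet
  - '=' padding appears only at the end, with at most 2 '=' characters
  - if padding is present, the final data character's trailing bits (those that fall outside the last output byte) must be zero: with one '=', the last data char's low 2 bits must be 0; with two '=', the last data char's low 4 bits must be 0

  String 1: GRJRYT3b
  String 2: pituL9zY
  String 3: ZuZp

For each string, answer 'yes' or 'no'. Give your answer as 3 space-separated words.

String 1: 'GRJRYT3b' → valid
String 2: 'pituL9zY' → valid
String 3: 'ZuZp' → valid

Answer: yes yes yes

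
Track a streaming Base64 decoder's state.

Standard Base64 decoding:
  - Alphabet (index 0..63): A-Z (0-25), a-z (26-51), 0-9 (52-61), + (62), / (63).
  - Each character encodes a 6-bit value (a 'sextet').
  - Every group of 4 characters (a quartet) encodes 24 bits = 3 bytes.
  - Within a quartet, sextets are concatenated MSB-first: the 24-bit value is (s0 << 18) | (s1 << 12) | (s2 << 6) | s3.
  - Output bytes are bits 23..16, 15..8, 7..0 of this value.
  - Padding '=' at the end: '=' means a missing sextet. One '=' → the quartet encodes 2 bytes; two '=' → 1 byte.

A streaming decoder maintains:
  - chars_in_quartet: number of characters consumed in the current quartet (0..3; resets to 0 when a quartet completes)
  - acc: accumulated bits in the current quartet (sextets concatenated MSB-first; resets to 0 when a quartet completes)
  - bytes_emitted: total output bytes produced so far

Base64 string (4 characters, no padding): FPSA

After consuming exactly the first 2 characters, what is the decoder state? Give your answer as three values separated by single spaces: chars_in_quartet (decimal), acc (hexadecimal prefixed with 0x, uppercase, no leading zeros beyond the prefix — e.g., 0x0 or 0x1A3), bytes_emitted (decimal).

Answer: 2 0x14F 0

Derivation:
After char 0 ('F'=5): chars_in_quartet=1 acc=0x5 bytes_emitted=0
After char 1 ('P'=15): chars_in_quartet=2 acc=0x14F bytes_emitted=0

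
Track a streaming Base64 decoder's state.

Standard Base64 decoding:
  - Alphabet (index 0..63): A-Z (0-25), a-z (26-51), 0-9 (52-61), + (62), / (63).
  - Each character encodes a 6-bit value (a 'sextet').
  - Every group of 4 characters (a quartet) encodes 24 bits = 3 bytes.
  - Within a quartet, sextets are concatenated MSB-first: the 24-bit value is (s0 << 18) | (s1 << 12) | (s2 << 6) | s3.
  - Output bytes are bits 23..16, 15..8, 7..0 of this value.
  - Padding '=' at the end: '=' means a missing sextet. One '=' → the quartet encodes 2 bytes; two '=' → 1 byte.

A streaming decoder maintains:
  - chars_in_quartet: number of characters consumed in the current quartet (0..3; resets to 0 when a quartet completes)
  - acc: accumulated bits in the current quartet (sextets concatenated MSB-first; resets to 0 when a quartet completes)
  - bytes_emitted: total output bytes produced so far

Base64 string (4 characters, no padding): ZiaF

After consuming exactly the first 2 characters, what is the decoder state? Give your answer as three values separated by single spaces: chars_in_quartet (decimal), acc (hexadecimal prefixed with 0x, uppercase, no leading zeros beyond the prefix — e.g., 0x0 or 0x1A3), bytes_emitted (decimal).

After char 0 ('Z'=25): chars_in_quartet=1 acc=0x19 bytes_emitted=0
After char 1 ('i'=34): chars_in_quartet=2 acc=0x662 bytes_emitted=0

Answer: 2 0x662 0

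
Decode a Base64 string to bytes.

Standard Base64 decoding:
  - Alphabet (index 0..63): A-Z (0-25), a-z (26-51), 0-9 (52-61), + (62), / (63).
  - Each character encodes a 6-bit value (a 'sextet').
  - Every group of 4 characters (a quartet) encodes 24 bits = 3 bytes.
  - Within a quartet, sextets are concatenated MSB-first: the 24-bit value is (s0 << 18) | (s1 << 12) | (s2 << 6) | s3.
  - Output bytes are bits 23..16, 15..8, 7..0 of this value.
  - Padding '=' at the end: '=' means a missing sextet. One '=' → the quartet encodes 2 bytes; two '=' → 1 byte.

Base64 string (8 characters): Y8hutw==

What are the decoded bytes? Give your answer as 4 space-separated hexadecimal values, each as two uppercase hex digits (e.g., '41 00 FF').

After char 0 ('Y'=24): chars_in_quartet=1 acc=0x18 bytes_emitted=0
After char 1 ('8'=60): chars_in_quartet=2 acc=0x63C bytes_emitted=0
After char 2 ('h'=33): chars_in_quartet=3 acc=0x18F21 bytes_emitted=0
After char 3 ('u'=46): chars_in_quartet=4 acc=0x63C86E -> emit 63 C8 6E, reset; bytes_emitted=3
After char 4 ('t'=45): chars_in_quartet=1 acc=0x2D bytes_emitted=3
After char 5 ('w'=48): chars_in_quartet=2 acc=0xB70 bytes_emitted=3
Padding '==': partial quartet acc=0xB70 -> emit B7; bytes_emitted=4

Answer: 63 C8 6E B7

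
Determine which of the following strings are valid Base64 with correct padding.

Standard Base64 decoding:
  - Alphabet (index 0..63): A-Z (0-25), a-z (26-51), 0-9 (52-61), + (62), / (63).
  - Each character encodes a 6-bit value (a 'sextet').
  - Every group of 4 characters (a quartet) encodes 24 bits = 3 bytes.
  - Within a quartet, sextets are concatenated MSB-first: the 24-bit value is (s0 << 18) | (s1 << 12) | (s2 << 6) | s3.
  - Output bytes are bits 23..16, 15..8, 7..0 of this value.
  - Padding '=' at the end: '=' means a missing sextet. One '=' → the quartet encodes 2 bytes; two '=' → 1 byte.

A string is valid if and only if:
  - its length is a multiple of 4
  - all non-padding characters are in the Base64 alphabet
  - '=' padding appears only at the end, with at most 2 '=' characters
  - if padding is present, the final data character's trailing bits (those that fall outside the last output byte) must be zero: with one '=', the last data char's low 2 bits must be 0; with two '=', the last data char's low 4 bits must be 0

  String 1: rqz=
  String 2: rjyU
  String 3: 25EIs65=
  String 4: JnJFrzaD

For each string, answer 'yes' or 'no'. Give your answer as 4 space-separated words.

String 1: 'rqz=' → invalid (bad trailing bits)
String 2: 'rjyU' → valid
String 3: '25EIs65=' → invalid (bad trailing bits)
String 4: 'JnJFrzaD' → valid

Answer: no yes no yes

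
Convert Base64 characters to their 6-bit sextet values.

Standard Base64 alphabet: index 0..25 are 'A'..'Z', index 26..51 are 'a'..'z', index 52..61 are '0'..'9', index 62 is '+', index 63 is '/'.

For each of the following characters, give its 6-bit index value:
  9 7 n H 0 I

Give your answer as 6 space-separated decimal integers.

Answer: 61 59 39 7 52 8

Derivation:
'9': 0..9 range, 52 + ord('9') − ord('0') = 61
'7': 0..9 range, 52 + ord('7') − ord('0') = 59
'n': a..z range, 26 + ord('n') − ord('a') = 39
'H': A..Z range, ord('H') − ord('A') = 7
'0': 0..9 range, 52 + ord('0') − ord('0') = 52
'I': A..Z range, ord('I') − ord('A') = 8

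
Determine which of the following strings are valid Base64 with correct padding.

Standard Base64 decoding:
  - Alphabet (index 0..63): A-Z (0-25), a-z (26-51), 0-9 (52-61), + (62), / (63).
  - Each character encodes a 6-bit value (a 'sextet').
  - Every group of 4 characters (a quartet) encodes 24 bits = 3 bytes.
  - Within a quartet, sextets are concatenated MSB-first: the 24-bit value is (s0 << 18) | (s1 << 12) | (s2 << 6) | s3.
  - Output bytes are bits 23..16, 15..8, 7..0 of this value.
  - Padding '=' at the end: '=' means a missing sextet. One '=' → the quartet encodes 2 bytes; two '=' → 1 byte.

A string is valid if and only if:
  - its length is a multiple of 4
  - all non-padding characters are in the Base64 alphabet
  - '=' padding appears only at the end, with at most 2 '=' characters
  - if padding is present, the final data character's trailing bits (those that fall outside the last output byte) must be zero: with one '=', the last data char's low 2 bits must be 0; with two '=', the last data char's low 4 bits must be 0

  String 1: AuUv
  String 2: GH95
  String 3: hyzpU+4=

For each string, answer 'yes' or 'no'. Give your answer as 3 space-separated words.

String 1: 'AuUv' → valid
String 2: 'GH95' → valid
String 3: 'hyzpU+4=' → valid

Answer: yes yes yes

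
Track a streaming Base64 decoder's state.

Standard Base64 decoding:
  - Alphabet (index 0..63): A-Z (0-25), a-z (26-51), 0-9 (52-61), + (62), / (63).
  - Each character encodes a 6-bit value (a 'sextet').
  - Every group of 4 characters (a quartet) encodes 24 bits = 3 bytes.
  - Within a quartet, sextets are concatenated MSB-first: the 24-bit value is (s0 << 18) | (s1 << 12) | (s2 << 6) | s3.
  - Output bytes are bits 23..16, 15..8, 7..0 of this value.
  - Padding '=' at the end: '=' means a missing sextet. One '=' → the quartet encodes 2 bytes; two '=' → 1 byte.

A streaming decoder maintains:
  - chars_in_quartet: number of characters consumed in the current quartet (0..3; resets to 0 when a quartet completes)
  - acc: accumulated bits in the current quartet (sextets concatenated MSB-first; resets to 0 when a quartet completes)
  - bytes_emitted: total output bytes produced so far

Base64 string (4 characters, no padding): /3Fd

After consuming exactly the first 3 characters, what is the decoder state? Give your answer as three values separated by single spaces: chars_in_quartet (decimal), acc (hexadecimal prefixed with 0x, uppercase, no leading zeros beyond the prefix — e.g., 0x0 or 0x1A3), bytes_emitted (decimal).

After char 0 ('/'=63): chars_in_quartet=1 acc=0x3F bytes_emitted=0
After char 1 ('3'=55): chars_in_quartet=2 acc=0xFF7 bytes_emitted=0
After char 2 ('F'=5): chars_in_quartet=3 acc=0x3FDC5 bytes_emitted=0

Answer: 3 0x3FDC5 0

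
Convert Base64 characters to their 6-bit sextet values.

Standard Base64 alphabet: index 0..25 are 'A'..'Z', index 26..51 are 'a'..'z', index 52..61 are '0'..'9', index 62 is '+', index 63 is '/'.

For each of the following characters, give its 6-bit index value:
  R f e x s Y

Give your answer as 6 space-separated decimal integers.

'R': A..Z range, ord('R') − ord('A') = 17
'f': a..z range, 26 + ord('f') − ord('a') = 31
'e': a..z range, 26 + ord('e') − ord('a') = 30
'x': a..z range, 26 + ord('x') − ord('a') = 49
's': a..z range, 26 + ord('s') − ord('a') = 44
'Y': A..Z range, ord('Y') − ord('A') = 24

Answer: 17 31 30 49 44 24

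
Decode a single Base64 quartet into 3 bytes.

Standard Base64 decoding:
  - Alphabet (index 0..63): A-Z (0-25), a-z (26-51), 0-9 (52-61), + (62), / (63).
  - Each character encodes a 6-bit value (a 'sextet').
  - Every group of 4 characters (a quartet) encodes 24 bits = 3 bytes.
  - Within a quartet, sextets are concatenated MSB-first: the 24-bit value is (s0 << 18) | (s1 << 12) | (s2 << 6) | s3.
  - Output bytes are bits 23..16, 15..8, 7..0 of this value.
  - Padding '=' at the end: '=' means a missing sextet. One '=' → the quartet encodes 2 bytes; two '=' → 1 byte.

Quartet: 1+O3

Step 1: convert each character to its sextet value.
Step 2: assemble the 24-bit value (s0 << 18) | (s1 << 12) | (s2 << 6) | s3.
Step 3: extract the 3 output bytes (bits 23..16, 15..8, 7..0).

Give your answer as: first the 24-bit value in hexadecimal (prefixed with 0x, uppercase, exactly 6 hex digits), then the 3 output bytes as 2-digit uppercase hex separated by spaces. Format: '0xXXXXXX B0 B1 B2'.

Answer: 0xD7E3B7 D7 E3 B7

Derivation:
Sextets: 1=53, +=62, O=14, 3=55
24-bit: (53<<18) | (62<<12) | (14<<6) | 55
      = 0xD40000 | 0x03E000 | 0x000380 | 0x000037
      = 0xD7E3B7
Bytes: (v>>16)&0xFF=D7, (v>>8)&0xFF=E3, v&0xFF=B7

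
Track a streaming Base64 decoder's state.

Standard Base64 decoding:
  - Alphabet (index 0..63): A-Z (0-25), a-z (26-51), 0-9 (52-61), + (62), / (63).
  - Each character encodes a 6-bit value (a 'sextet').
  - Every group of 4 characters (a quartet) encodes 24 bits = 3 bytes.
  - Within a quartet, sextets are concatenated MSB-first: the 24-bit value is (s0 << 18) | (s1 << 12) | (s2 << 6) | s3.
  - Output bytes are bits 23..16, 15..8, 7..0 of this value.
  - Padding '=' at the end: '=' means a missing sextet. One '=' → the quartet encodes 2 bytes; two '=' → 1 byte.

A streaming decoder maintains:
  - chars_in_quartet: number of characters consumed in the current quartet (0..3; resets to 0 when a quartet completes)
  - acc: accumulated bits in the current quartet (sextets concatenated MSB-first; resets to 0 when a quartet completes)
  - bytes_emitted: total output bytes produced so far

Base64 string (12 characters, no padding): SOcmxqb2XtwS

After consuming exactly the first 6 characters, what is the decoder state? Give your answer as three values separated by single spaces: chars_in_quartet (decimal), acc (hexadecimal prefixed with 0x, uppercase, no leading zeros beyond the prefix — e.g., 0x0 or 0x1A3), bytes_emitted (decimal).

After char 0 ('S'=18): chars_in_quartet=1 acc=0x12 bytes_emitted=0
After char 1 ('O'=14): chars_in_quartet=2 acc=0x48E bytes_emitted=0
After char 2 ('c'=28): chars_in_quartet=3 acc=0x1239C bytes_emitted=0
After char 3 ('m'=38): chars_in_quartet=4 acc=0x48E726 -> emit 48 E7 26, reset; bytes_emitted=3
After char 4 ('x'=49): chars_in_quartet=1 acc=0x31 bytes_emitted=3
After char 5 ('q'=42): chars_in_quartet=2 acc=0xC6A bytes_emitted=3

Answer: 2 0xC6A 3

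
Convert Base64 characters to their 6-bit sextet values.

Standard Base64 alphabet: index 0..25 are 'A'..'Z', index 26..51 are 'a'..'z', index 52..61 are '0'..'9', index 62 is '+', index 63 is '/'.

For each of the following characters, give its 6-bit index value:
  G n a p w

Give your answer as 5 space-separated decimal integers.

'G': A..Z range, ord('G') − ord('A') = 6
'n': a..z range, 26 + ord('n') − ord('a') = 39
'a': a..z range, 26 + ord('a') − ord('a') = 26
'p': a..z range, 26 + ord('p') − ord('a') = 41
'w': a..z range, 26 + ord('w') − ord('a') = 48

Answer: 6 39 26 41 48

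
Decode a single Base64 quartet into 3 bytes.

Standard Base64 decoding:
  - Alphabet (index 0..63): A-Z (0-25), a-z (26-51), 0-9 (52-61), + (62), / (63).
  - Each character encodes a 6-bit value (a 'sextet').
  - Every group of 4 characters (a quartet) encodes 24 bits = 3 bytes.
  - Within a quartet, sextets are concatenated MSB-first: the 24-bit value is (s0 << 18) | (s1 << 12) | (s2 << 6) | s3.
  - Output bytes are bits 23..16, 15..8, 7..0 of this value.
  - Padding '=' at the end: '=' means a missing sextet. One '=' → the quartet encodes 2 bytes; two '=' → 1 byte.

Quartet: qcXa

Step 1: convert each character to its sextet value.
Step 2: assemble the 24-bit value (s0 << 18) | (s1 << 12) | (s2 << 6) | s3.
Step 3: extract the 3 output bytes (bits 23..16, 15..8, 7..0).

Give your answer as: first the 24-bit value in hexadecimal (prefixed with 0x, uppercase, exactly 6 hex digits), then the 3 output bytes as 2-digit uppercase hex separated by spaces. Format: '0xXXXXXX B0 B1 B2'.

Sextets: q=42, c=28, X=23, a=26
24-bit: (42<<18) | (28<<12) | (23<<6) | 26
      = 0xA80000 | 0x01C000 | 0x0005C0 | 0x00001A
      = 0xA9C5DA
Bytes: (v>>16)&0xFF=A9, (v>>8)&0xFF=C5, v&0xFF=DA

Answer: 0xA9C5DA A9 C5 DA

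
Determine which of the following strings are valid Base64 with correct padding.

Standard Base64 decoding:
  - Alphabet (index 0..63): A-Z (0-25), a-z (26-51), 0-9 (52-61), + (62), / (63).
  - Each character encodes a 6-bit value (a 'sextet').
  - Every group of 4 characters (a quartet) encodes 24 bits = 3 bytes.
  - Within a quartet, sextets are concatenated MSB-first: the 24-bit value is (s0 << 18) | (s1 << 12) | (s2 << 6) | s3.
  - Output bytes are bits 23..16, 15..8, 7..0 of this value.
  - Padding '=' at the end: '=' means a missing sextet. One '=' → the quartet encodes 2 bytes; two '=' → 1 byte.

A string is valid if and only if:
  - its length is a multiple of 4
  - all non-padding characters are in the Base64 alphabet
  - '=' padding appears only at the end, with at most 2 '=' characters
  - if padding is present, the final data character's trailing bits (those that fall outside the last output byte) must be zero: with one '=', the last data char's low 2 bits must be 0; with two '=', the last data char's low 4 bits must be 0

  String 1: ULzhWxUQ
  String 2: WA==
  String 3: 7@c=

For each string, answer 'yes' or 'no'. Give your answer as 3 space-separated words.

String 1: 'ULzhWxUQ' → valid
String 2: 'WA==' → valid
String 3: '7@c=' → invalid (bad char(s): ['@'])

Answer: yes yes no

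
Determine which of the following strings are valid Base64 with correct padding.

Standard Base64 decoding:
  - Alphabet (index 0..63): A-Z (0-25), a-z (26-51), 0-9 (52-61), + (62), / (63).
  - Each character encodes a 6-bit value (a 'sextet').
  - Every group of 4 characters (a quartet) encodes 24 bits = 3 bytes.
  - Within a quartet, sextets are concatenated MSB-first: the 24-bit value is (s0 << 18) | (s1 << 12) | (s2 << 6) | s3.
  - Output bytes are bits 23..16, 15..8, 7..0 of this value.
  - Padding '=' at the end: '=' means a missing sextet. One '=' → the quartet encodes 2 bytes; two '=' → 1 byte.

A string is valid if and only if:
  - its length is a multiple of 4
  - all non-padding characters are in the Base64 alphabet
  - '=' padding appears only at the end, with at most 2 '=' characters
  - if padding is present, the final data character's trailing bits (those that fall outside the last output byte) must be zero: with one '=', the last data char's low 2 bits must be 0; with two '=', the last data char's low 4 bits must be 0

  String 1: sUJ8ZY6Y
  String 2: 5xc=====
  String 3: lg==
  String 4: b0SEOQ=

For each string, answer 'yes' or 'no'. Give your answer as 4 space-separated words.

Answer: yes no yes no

Derivation:
String 1: 'sUJ8ZY6Y' → valid
String 2: '5xc=====' → invalid (5 pad chars (max 2))
String 3: 'lg==' → valid
String 4: 'b0SEOQ=' → invalid (len=7 not mult of 4)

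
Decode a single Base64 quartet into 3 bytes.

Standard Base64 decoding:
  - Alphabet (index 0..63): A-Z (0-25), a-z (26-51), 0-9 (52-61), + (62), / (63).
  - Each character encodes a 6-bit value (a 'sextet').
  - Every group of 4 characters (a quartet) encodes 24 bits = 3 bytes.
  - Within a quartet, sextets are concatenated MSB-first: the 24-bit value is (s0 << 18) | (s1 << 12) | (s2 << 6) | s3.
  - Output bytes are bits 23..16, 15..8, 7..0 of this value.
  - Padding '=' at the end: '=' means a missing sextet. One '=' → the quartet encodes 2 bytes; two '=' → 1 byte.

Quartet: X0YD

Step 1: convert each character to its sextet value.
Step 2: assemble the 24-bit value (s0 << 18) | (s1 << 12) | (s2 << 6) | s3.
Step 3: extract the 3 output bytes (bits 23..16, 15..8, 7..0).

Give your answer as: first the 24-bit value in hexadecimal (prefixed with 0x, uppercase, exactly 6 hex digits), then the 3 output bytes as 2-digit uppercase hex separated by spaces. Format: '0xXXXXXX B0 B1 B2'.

Sextets: X=23, 0=52, Y=24, D=3
24-bit: (23<<18) | (52<<12) | (24<<6) | 3
      = 0x5C0000 | 0x034000 | 0x000600 | 0x000003
      = 0x5F4603
Bytes: (v>>16)&0xFF=5F, (v>>8)&0xFF=46, v&0xFF=03

Answer: 0x5F4603 5F 46 03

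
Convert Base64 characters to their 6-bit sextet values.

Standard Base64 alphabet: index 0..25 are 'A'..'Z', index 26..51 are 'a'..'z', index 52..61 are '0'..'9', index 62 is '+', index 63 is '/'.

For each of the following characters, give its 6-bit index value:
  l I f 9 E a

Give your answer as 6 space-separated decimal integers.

'l': a..z range, 26 + ord('l') − ord('a') = 37
'I': A..Z range, ord('I') − ord('A') = 8
'f': a..z range, 26 + ord('f') − ord('a') = 31
'9': 0..9 range, 52 + ord('9') − ord('0') = 61
'E': A..Z range, ord('E') − ord('A') = 4
'a': a..z range, 26 + ord('a') − ord('a') = 26

Answer: 37 8 31 61 4 26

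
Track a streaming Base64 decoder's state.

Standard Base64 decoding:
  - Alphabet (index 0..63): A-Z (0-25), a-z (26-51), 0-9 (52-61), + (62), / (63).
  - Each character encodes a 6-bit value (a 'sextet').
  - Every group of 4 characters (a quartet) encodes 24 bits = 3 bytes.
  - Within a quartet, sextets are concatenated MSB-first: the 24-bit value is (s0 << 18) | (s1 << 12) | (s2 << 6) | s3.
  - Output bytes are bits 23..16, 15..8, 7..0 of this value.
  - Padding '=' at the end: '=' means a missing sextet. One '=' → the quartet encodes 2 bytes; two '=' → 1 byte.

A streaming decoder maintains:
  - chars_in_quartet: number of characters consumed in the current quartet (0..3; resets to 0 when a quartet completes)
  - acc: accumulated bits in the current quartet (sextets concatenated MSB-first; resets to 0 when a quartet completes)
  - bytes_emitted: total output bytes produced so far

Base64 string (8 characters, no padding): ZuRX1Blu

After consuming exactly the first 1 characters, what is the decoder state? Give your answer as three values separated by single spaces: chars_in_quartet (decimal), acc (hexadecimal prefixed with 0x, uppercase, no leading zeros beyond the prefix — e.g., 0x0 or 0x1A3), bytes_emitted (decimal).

After char 0 ('Z'=25): chars_in_quartet=1 acc=0x19 bytes_emitted=0

Answer: 1 0x19 0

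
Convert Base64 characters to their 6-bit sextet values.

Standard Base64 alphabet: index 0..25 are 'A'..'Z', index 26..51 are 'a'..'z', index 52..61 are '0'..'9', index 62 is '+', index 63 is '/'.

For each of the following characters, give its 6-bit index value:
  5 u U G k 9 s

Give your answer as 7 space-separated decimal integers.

'5': 0..9 range, 52 + ord('5') − ord('0') = 57
'u': a..z range, 26 + ord('u') − ord('a') = 46
'U': A..Z range, ord('U') − ord('A') = 20
'G': A..Z range, ord('G') − ord('A') = 6
'k': a..z range, 26 + ord('k') − ord('a') = 36
'9': 0..9 range, 52 + ord('9') − ord('0') = 61
's': a..z range, 26 + ord('s') − ord('a') = 44

Answer: 57 46 20 6 36 61 44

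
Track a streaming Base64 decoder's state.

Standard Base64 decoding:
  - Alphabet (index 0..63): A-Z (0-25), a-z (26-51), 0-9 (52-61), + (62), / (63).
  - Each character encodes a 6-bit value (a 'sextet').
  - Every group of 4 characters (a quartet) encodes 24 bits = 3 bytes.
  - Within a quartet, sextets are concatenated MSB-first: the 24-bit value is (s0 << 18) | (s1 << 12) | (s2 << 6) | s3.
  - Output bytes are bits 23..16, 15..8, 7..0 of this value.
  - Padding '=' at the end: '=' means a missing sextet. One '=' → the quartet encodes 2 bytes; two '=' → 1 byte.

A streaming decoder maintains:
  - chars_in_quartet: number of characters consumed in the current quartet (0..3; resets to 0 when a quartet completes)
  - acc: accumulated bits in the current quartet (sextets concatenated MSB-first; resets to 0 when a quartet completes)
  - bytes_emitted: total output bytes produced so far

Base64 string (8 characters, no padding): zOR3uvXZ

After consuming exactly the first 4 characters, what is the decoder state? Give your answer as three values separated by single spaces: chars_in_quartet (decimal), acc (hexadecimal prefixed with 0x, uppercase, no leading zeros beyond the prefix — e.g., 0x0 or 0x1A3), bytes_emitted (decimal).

After char 0 ('z'=51): chars_in_quartet=1 acc=0x33 bytes_emitted=0
After char 1 ('O'=14): chars_in_quartet=2 acc=0xCCE bytes_emitted=0
After char 2 ('R'=17): chars_in_quartet=3 acc=0x33391 bytes_emitted=0
After char 3 ('3'=55): chars_in_quartet=4 acc=0xCCE477 -> emit CC E4 77, reset; bytes_emitted=3

Answer: 0 0x0 3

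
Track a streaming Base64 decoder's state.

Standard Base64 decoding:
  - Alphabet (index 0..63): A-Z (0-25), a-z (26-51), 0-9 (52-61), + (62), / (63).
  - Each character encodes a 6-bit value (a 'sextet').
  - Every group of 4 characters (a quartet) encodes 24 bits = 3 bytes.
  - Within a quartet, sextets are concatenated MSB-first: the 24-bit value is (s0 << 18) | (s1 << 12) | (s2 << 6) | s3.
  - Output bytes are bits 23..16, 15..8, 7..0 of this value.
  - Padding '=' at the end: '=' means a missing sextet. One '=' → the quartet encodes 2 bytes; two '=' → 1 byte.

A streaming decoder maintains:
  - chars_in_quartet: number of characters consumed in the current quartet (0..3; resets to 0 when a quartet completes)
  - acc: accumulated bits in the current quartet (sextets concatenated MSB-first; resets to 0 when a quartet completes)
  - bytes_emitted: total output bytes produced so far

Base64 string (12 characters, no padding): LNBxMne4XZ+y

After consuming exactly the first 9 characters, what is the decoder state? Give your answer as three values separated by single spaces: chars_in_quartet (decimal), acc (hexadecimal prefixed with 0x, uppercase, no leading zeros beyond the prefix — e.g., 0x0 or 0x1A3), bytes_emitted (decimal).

After char 0 ('L'=11): chars_in_quartet=1 acc=0xB bytes_emitted=0
After char 1 ('N'=13): chars_in_quartet=2 acc=0x2CD bytes_emitted=0
After char 2 ('B'=1): chars_in_quartet=3 acc=0xB341 bytes_emitted=0
After char 3 ('x'=49): chars_in_quartet=4 acc=0x2CD071 -> emit 2C D0 71, reset; bytes_emitted=3
After char 4 ('M'=12): chars_in_quartet=1 acc=0xC bytes_emitted=3
After char 5 ('n'=39): chars_in_quartet=2 acc=0x327 bytes_emitted=3
After char 6 ('e'=30): chars_in_quartet=3 acc=0xC9DE bytes_emitted=3
After char 7 ('4'=56): chars_in_quartet=4 acc=0x3277B8 -> emit 32 77 B8, reset; bytes_emitted=6
After char 8 ('X'=23): chars_in_quartet=1 acc=0x17 bytes_emitted=6

Answer: 1 0x17 6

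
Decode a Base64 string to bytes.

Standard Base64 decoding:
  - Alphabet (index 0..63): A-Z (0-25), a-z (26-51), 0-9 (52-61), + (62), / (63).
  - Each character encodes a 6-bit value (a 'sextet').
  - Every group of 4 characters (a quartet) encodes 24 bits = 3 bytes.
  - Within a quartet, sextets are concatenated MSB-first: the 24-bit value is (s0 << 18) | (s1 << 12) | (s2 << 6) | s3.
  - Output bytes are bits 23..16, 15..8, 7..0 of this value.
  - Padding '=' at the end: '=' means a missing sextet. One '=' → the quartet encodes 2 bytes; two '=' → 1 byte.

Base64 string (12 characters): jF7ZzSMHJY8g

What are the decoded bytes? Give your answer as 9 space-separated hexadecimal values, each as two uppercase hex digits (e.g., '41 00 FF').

After char 0 ('j'=35): chars_in_quartet=1 acc=0x23 bytes_emitted=0
After char 1 ('F'=5): chars_in_quartet=2 acc=0x8C5 bytes_emitted=0
After char 2 ('7'=59): chars_in_quartet=3 acc=0x2317B bytes_emitted=0
After char 3 ('Z'=25): chars_in_quartet=4 acc=0x8C5ED9 -> emit 8C 5E D9, reset; bytes_emitted=3
After char 4 ('z'=51): chars_in_quartet=1 acc=0x33 bytes_emitted=3
After char 5 ('S'=18): chars_in_quartet=2 acc=0xCD2 bytes_emitted=3
After char 6 ('M'=12): chars_in_quartet=3 acc=0x3348C bytes_emitted=3
After char 7 ('H'=7): chars_in_quartet=4 acc=0xCD2307 -> emit CD 23 07, reset; bytes_emitted=6
After char 8 ('J'=9): chars_in_quartet=1 acc=0x9 bytes_emitted=6
After char 9 ('Y'=24): chars_in_quartet=2 acc=0x258 bytes_emitted=6
After char 10 ('8'=60): chars_in_quartet=3 acc=0x963C bytes_emitted=6
After char 11 ('g'=32): chars_in_quartet=4 acc=0x258F20 -> emit 25 8F 20, reset; bytes_emitted=9

Answer: 8C 5E D9 CD 23 07 25 8F 20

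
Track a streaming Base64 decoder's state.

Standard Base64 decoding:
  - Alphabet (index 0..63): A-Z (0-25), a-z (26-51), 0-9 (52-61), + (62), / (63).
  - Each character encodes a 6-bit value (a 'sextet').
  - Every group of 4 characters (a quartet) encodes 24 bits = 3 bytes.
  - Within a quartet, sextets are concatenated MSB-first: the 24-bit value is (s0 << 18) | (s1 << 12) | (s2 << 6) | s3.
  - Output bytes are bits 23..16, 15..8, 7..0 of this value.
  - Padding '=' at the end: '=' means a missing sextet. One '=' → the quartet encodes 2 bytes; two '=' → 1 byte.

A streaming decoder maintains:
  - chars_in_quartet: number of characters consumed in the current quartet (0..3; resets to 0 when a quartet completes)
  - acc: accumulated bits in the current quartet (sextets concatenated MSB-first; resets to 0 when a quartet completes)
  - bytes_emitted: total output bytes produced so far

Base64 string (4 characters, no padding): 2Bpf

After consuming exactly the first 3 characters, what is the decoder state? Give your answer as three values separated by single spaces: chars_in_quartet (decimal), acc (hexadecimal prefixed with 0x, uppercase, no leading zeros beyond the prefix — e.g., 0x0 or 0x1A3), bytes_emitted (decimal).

Answer: 3 0x36069 0

Derivation:
After char 0 ('2'=54): chars_in_quartet=1 acc=0x36 bytes_emitted=0
After char 1 ('B'=1): chars_in_quartet=2 acc=0xD81 bytes_emitted=0
After char 2 ('p'=41): chars_in_quartet=3 acc=0x36069 bytes_emitted=0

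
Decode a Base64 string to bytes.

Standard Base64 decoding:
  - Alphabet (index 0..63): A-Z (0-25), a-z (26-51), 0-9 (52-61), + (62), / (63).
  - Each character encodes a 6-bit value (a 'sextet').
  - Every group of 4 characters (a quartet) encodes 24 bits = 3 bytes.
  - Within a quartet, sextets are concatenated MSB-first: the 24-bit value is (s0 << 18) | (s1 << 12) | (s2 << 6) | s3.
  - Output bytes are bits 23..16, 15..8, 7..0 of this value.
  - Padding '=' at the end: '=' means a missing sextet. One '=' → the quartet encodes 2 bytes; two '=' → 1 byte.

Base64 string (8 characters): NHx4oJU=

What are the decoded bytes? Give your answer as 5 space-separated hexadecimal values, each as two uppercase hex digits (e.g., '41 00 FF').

After char 0 ('N'=13): chars_in_quartet=1 acc=0xD bytes_emitted=0
After char 1 ('H'=7): chars_in_quartet=2 acc=0x347 bytes_emitted=0
After char 2 ('x'=49): chars_in_quartet=3 acc=0xD1F1 bytes_emitted=0
After char 3 ('4'=56): chars_in_quartet=4 acc=0x347C78 -> emit 34 7C 78, reset; bytes_emitted=3
After char 4 ('o'=40): chars_in_quartet=1 acc=0x28 bytes_emitted=3
After char 5 ('J'=9): chars_in_quartet=2 acc=0xA09 bytes_emitted=3
After char 6 ('U'=20): chars_in_quartet=3 acc=0x28254 bytes_emitted=3
Padding '=': partial quartet acc=0x28254 -> emit A0 95; bytes_emitted=5

Answer: 34 7C 78 A0 95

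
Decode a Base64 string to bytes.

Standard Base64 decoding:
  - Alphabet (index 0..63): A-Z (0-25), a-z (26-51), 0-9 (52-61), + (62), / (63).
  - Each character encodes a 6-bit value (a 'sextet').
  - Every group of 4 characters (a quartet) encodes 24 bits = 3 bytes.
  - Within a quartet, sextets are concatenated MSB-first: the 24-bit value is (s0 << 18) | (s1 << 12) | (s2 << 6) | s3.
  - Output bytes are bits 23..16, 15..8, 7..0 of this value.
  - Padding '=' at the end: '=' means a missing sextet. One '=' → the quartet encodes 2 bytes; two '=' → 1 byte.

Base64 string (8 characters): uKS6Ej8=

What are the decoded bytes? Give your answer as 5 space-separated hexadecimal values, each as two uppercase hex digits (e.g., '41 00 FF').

Answer: B8 A4 BA 12 3F

Derivation:
After char 0 ('u'=46): chars_in_quartet=1 acc=0x2E bytes_emitted=0
After char 1 ('K'=10): chars_in_quartet=2 acc=0xB8A bytes_emitted=0
After char 2 ('S'=18): chars_in_quartet=3 acc=0x2E292 bytes_emitted=0
After char 3 ('6'=58): chars_in_quartet=4 acc=0xB8A4BA -> emit B8 A4 BA, reset; bytes_emitted=3
After char 4 ('E'=4): chars_in_quartet=1 acc=0x4 bytes_emitted=3
After char 5 ('j'=35): chars_in_quartet=2 acc=0x123 bytes_emitted=3
After char 6 ('8'=60): chars_in_quartet=3 acc=0x48FC bytes_emitted=3
Padding '=': partial quartet acc=0x48FC -> emit 12 3F; bytes_emitted=5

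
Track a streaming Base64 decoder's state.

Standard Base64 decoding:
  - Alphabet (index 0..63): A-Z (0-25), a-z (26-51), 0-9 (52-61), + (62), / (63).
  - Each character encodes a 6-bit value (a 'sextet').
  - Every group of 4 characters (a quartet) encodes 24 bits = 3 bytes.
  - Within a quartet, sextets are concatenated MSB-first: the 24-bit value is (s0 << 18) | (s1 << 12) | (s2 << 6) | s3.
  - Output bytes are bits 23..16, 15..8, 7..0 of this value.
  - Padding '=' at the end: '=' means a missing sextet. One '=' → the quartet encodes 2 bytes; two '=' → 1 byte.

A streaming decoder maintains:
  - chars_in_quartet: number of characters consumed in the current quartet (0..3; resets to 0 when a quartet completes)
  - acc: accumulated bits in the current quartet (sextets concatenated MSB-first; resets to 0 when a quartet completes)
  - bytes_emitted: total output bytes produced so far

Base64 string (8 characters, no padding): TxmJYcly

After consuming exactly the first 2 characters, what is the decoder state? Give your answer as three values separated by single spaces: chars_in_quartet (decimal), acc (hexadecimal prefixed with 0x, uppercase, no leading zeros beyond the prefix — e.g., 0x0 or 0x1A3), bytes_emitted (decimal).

After char 0 ('T'=19): chars_in_quartet=1 acc=0x13 bytes_emitted=0
After char 1 ('x'=49): chars_in_quartet=2 acc=0x4F1 bytes_emitted=0

Answer: 2 0x4F1 0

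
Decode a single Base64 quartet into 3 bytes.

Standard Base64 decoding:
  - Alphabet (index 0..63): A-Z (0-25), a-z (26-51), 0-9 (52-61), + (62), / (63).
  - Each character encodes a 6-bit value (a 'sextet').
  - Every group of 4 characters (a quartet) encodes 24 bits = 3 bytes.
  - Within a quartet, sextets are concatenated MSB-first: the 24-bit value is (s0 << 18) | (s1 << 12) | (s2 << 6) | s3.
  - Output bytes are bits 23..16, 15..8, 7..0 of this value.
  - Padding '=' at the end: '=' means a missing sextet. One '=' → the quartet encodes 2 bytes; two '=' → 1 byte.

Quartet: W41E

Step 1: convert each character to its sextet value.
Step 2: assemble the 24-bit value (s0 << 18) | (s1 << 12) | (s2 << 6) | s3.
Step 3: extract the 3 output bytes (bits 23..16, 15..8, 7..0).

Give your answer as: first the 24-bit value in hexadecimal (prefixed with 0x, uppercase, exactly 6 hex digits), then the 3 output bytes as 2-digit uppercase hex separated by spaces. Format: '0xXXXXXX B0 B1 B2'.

Answer: 0x5B8D44 5B 8D 44

Derivation:
Sextets: W=22, 4=56, 1=53, E=4
24-bit: (22<<18) | (56<<12) | (53<<6) | 4
      = 0x580000 | 0x038000 | 0x000D40 | 0x000004
      = 0x5B8D44
Bytes: (v>>16)&0xFF=5B, (v>>8)&0xFF=8D, v&0xFF=44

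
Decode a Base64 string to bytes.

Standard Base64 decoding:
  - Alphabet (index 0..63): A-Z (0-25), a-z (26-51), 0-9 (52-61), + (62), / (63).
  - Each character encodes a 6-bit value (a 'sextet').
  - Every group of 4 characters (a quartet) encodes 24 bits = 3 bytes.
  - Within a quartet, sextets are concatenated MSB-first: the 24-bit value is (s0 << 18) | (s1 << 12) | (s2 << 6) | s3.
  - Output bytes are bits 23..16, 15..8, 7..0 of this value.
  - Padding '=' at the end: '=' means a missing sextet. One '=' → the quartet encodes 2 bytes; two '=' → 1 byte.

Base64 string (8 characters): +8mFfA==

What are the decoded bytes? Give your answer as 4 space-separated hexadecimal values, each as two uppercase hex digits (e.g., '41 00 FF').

Answer: FB C9 85 7C

Derivation:
After char 0 ('+'=62): chars_in_quartet=1 acc=0x3E bytes_emitted=0
After char 1 ('8'=60): chars_in_quartet=2 acc=0xFBC bytes_emitted=0
After char 2 ('m'=38): chars_in_quartet=3 acc=0x3EF26 bytes_emitted=0
After char 3 ('F'=5): chars_in_quartet=4 acc=0xFBC985 -> emit FB C9 85, reset; bytes_emitted=3
After char 4 ('f'=31): chars_in_quartet=1 acc=0x1F bytes_emitted=3
After char 5 ('A'=0): chars_in_quartet=2 acc=0x7C0 bytes_emitted=3
Padding '==': partial quartet acc=0x7C0 -> emit 7C; bytes_emitted=4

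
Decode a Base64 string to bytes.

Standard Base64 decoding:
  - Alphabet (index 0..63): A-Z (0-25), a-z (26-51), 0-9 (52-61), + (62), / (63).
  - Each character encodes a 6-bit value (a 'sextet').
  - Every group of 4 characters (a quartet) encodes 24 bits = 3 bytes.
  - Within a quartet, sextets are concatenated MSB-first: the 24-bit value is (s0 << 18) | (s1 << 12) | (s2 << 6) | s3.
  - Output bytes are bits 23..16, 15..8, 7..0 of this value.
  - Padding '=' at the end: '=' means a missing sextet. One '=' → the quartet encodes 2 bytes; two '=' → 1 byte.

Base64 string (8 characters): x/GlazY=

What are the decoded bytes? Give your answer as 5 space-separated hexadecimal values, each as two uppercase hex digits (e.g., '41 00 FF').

Answer: C7 F1 A5 6B 36

Derivation:
After char 0 ('x'=49): chars_in_quartet=1 acc=0x31 bytes_emitted=0
After char 1 ('/'=63): chars_in_quartet=2 acc=0xC7F bytes_emitted=0
After char 2 ('G'=6): chars_in_quartet=3 acc=0x31FC6 bytes_emitted=0
After char 3 ('l'=37): chars_in_quartet=4 acc=0xC7F1A5 -> emit C7 F1 A5, reset; bytes_emitted=3
After char 4 ('a'=26): chars_in_quartet=1 acc=0x1A bytes_emitted=3
After char 5 ('z'=51): chars_in_quartet=2 acc=0x6B3 bytes_emitted=3
After char 6 ('Y'=24): chars_in_quartet=3 acc=0x1ACD8 bytes_emitted=3
Padding '=': partial quartet acc=0x1ACD8 -> emit 6B 36; bytes_emitted=5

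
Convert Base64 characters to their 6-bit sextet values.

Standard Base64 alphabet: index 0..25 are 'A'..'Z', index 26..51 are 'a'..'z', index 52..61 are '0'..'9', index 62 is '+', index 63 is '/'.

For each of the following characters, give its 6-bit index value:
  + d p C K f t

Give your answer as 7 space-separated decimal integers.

Answer: 62 29 41 2 10 31 45

Derivation:
'+': index 62
'd': a..z range, 26 + ord('d') − ord('a') = 29
'p': a..z range, 26 + ord('p') − ord('a') = 41
'C': A..Z range, ord('C') − ord('A') = 2
'K': A..Z range, ord('K') − ord('A') = 10
'f': a..z range, 26 + ord('f') − ord('a') = 31
't': a..z range, 26 + ord('t') − ord('a') = 45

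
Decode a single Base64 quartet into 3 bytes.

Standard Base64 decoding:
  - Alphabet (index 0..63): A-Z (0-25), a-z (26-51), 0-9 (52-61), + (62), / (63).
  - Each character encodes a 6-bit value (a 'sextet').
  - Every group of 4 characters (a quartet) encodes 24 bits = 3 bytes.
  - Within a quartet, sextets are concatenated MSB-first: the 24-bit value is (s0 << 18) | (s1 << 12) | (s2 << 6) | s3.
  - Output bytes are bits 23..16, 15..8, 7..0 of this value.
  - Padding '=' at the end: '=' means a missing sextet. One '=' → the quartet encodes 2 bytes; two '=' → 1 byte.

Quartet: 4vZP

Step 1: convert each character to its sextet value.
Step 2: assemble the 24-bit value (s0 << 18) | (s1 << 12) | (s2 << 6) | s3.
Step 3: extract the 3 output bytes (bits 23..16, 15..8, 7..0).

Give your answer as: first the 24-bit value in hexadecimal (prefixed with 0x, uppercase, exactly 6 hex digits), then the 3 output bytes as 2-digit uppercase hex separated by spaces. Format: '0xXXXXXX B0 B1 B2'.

Answer: 0xE2F64F E2 F6 4F

Derivation:
Sextets: 4=56, v=47, Z=25, P=15
24-bit: (56<<18) | (47<<12) | (25<<6) | 15
      = 0xE00000 | 0x02F000 | 0x000640 | 0x00000F
      = 0xE2F64F
Bytes: (v>>16)&0xFF=E2, (v>>8)&0xFF=F6, v&0xFF=4F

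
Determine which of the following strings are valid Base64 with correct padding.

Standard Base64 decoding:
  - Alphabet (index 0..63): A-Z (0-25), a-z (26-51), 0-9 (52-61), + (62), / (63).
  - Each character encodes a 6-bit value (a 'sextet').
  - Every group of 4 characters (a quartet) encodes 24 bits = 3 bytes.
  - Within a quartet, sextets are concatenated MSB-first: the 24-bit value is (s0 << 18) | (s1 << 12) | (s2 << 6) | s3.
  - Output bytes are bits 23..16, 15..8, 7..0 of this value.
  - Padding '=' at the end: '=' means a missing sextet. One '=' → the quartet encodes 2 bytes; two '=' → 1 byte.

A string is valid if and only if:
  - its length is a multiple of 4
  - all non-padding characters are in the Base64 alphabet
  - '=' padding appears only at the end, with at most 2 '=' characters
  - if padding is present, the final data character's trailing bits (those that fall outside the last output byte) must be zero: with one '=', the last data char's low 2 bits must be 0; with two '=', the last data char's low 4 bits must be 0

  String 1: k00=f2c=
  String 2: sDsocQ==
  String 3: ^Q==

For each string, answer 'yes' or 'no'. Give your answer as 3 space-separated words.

Answer: no yes no

Derivation:
String 1: 'k00=f2c=' → invalid (bad char(s): ['=']; '=' in middle)
String 2: 'sDsocQ==' → valid
String 3: '^Q==' → invalid (bad char(s): ['^'])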